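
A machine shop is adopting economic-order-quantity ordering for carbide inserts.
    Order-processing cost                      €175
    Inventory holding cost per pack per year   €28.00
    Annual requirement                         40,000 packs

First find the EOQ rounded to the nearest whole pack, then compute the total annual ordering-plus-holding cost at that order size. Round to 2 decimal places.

€19,798.99

EOQ = √(2DS/H) = √(2 × 40,000 × 175 / 28)
    = √(500,000.00) ≈ 707.11 → Q = 707 packs
Orders/yr = 40,000/707 = 56.577; ordering cost = 56.577 × €175 = €9,900.99
Average inventory = 707/2 = 353.5; holding cost = 353.5 × €28 = €9,898.00
Total = €9,900.99 + €9,898.00 = €19,798.99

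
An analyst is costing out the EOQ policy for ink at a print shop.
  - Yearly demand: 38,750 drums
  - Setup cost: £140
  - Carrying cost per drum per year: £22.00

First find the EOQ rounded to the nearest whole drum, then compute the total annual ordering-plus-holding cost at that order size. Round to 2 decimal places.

£15,449.92

2DS/H = 2·38,750·140/22 = 493,181.82
EOQ = √493,181.82 ≈ 702.27 → Q = 702 drums
Ordering: D/Q × S = 38,750/702 × £140 = £7,727.92
Holding:  Q/2 × H = 702/2 × £22 = £7,722.00
Total = £7,727.92 + £7,722.00 = £15,449.92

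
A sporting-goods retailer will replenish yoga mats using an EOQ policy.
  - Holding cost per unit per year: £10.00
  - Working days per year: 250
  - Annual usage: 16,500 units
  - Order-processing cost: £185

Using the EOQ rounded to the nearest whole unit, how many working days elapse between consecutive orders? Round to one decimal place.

11.8 days

2DS/H = 2·16,500·185/10 = 610,500.00
EOQ = √610,500.00 ≈ 781.34 → Q = 781 units
T = Q/D × 250 days = 781/16,500 × 250 = 11.833 days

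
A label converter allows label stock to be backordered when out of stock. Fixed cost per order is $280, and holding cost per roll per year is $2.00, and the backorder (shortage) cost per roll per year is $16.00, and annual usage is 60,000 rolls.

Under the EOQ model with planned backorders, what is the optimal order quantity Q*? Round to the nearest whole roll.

Q* = √(2DS/H) · √((H + b)/b)
   = √(2 × 60,000 × 280 / 2) · √((2 + 16) / 16)
   = 4,098.780 × 1.0607 ≈ 4,347.41

4,347 rolls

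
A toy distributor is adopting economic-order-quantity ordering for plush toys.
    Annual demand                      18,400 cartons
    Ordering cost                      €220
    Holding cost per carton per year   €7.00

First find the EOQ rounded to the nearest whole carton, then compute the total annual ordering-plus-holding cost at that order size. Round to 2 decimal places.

2DS/H = 2·18,400·220/7 = 1,156,571.43
EOQ = √1,156,571.43 ≈ 1,075.44 → Q = 1,075 cartons
Ordering: D/Q × S = 18,400/1,075 × €220 = €3,765.58
Holding:  Q/2 × H = 1,075/2 × €7 = €3,762.50
Total = €3,765.58 + €3,762.50 = €7,528.08

€7,528.08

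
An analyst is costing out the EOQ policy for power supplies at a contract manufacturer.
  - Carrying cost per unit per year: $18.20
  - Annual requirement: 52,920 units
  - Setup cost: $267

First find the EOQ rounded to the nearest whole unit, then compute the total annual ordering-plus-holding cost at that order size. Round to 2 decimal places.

Q* = √(2·D·S / H) = √(2·52,920·267 / 18.2) = √1,552,707.7 ≈ 1,246.08 → Q = 1,246 units
Orders/yr = 52,920/1,246 = 42.472; ordering cost = 42.472 × $267 = $11,340.00
Average inventory = 1,246/2 = 623; holding cost = 623 × $18.2 = $11,338.60
Total = $11,340.00 + $11,338.60 = $22,678.60

$22,678.60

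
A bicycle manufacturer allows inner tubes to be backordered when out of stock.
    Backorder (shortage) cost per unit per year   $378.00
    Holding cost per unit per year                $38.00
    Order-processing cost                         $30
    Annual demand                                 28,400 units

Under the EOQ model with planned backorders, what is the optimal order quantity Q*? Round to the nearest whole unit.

Basic EOQ = √(2·28,400·30/38) = 211.760
Backorder adjustment √((H+b)/b) = √((38+378)/378) = 1.0491
Q* = 211.760 × 1.0491 ≈ 222.15

222 units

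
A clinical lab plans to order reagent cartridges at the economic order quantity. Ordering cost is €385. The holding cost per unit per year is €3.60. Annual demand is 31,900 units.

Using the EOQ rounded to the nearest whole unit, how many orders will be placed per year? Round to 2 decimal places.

EOQ = √(2DS/H) = √(2 × 31,900 × 385 / 3.6)
    = √(6,823,055.56) ≈ 2,612.10 → Q = 2,612
Orders per year = D/Q = 31,900 / 2,612 = 12.213

12.21 orders per year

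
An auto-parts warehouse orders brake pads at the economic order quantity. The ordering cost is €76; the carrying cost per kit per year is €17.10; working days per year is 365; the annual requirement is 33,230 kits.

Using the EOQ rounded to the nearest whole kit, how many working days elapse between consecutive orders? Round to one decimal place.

2DS/H = 2·33,230·76/17.1 = 295,377.78
EOQ = √295,377.78 ≈ 543.49 → Q = 543 kits
Cycle time = (working days × Q)/D = (365 × 543) / 33,230 = 5.964 days

6.0 days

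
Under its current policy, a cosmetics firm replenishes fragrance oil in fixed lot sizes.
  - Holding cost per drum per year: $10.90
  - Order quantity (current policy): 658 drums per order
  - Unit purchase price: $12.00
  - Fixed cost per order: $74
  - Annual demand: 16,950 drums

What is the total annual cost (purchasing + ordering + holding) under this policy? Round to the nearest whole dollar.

$208,892

Ordering: D/Q × S = 16,950/658 × $74 = $1,906.23
Holding:  Q/2 × H = 658/2 × $10.9 = $3,586.10
Purchase cost = D·C = 16,950 × 12 = $203,400.00
Total = $1,906.23 + $3,586.10 + $203,400.00 = $208,892.33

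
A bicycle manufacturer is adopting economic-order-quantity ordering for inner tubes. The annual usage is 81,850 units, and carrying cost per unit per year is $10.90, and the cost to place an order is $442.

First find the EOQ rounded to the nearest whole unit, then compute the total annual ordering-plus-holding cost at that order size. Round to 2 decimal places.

$28,083.34

Optimal lot size Q* = (2 × 81,850 × $442 / $10.9)^½ ≈ 2,576.45 → Q = 2,576 units
Annual ordering cost = (D/Q)·S = (81,850/2,576) × 442 = $14,044.14
Annual holding cost  = (Q/2)·H = (2,576/2) × 10.9 = $14,039.20
Total = $14,044.14 + $14,039.20 = $28,083.34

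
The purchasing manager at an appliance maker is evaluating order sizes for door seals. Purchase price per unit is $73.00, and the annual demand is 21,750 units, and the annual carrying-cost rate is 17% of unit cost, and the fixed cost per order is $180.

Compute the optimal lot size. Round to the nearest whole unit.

Carrying cost H = $73 × 17% = $12.4100/unit/yr
Q* = √(2·D·S / H) = √(2·21,750·180 / 12.41) = √630,942.8 ≈ 794.32

794 units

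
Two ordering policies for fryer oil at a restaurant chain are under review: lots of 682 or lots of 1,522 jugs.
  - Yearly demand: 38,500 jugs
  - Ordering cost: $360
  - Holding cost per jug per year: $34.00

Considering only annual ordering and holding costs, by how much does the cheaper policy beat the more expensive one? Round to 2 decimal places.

Annual cost at Q: ordering D·S/Q plus holding Q·H/2.
TC(682) = (38,500/682)×360 + (682/2)×34 = $31,916.58
TC(1,522) = (38,500/1,522)×360 + (1,522/2)×34 = $34,980.44
Cheaper: Q = 682.  Difference = $3,063.86

$3,063.86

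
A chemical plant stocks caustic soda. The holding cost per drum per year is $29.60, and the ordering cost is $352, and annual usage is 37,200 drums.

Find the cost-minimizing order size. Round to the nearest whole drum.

Optimal lot size Q* = (2 × 37,200 × $352 / $29.6)^½ ≈ 940.62

941 drums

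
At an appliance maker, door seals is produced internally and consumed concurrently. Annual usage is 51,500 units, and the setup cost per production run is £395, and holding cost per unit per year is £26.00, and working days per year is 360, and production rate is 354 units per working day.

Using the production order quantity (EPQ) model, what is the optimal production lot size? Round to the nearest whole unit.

1,620 units

d = 51,500/360 = 143.0556 units/day;  effective holding cost H(1 − d/p) = 26·(1 − 143.0556/354) = 15.49309
Q* = √(2DS / H_eff) = √(2·51,500·395 / 15.49309) ≈ 1,620.50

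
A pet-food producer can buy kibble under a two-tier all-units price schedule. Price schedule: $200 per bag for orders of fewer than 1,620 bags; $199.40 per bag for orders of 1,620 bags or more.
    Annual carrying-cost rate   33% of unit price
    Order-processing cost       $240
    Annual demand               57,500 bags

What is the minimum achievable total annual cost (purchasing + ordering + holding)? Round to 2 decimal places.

H₁ = 33%×$200 = $66.0000;  H₂ = 33%×$199.40 = $65.8020
EOQ₁ = √(2×57,500×240/66.0000) = 646.67  (< 1,620, feasible at tier 1)
EOQ₂ = √(2×57,500×240/65.8020) = 647.64  (< 1,620 → use Q = 1,620 at tier-2 price)
TC(tier 1 (EOQ₁), Q≈646.7) = $11,542,680.21
TC(tier 2, Q≈1,620.0) = $11,527,318.14
Minimum at tier 2: $11,527,318.14

$11,527,318.14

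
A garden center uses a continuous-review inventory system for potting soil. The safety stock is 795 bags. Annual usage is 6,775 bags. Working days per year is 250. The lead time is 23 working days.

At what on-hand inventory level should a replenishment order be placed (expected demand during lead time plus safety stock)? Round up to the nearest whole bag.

1,419 bags

Daily demand d = 6,775 / 250 = 27.100 bags/day
Demand during lead time = 27.100 × 23 = 623.30
Reorder point = 623.30 + 795 = 1,418.30 → round up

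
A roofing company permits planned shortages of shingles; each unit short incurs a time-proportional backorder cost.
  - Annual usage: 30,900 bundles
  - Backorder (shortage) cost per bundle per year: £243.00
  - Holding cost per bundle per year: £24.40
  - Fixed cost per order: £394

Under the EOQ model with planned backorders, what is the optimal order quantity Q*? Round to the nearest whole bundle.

Basic EOQ = √(2·30,900·394/24.4) = 998.958
Backorder adjustment √((H+b)/b) = √((24.4+243)/243) = 1.0490
Q* = 998.958 × 1.0490 ≈ 1,047.91

1,048 bundles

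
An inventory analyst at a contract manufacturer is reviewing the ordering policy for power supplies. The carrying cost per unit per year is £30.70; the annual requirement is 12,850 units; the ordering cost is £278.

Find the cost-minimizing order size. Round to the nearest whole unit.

EOQ = √(2DS/H) = √(2 × 12,850 × 278 / 30.7)
    = √(232,723.13) ≈ 482.41

482 units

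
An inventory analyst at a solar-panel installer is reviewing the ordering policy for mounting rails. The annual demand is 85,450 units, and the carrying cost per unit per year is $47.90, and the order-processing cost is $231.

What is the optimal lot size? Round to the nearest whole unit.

908 units

Q* = √(2·D·S / H) = √(2·85,450·231 / 47.9) = √824,173.3 ≈ 907.84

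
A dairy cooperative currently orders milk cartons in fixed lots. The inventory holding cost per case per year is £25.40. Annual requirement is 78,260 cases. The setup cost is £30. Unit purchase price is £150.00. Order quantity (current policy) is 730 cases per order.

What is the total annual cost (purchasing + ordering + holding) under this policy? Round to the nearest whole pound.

Orders/yr = 78,260/730 = 107.205; ordering cost = 107.205 × £30 = £3,216.16
Average inventory = 730/2 = 365; holding cost = 365 × £25.4 = £9,271.00
Purchase cost = D·C = 78,260 × 150 = £11,739,000.00
Total = £3,216.16 + £9,271.00 + £11,739,000.00 = £11,751,487.16

£11,751,487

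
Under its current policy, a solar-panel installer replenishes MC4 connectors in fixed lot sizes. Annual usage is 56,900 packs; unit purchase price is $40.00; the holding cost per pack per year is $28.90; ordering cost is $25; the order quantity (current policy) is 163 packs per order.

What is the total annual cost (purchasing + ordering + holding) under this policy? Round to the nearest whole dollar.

Annual ordering cost = (D/Q)·S = (56,900/163) × 25 = $8,726.99
Annual holding cost  = (Q/2)·H = (163/2) × 28.9 = $2,355.35
Purchase cost = D·C = 56,900 × 40 = $2,276,000.00
Total = $8,726.99 + $2,355.35 + $2,276,000.00 = $2,287,082.34

$2,287,082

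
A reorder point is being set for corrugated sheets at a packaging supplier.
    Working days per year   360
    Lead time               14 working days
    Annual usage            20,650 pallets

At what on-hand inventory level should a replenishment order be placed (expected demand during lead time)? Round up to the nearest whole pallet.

804 pallets

Daily demand d = 20,650 / 360 = 57.361 pallets/day
Demand during lead time = 57.361 × 14 = 803.06
Reorder point = 803.06 → round up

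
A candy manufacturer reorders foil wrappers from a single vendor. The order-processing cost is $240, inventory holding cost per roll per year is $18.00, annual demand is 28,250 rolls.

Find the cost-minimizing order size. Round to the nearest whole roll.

868 rolls

Optimal lot size Q* = (2 × 28,250 × $240 / $18)^½ ≈ 867.95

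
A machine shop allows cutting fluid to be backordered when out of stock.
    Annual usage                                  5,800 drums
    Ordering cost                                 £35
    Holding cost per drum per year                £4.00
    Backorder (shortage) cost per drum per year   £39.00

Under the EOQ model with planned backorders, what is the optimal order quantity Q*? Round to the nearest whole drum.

335 drums

Basic EOQ = √(2·5,800·35/4) = 318.591
Backorder adjustment √((H+b)/b) = √((4+39)/39) = 1.0500
Q* = 318.591 × 1.0500 ≈ 334.53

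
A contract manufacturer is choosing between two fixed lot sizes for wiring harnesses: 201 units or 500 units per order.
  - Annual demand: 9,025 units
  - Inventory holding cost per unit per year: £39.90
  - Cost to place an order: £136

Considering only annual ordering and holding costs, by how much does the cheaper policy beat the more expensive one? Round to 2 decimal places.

Annual cost at Q: ordering D·S/Q plus holding Q·H/2.
TC(201) = (9,025/201)×136 + (201/2)×39.9 = £10,116.42
TC(500) = (9,025/500)×136 + (500/2)×39.9 = £12,429.80
Lots of 201 are cheaper by £2,313.38.

£2,313.38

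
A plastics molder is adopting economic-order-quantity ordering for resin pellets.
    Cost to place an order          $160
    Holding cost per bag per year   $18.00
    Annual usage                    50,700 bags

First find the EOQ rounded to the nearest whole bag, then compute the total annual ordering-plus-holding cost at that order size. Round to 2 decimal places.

Q* = √(2·D·S / H) = √(2·50,700·160 / 18) = √901,333.3 ≈ 949.39 → Q = 949 bags
Ordering: D/Q × S = 50,700/949 × $160 = $8,547.95
Holding:  Q/2 × H = 949/2 × $18 = $8,541.00
Total = $8,547.95 + $8,541.00 = $17,088.95

$17,088.95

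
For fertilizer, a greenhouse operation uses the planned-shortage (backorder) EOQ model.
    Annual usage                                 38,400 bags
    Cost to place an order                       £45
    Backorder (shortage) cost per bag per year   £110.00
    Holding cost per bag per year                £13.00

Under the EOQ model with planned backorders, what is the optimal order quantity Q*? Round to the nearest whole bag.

545 bags

Basic EOQ = √(2·38,400·45/13) = 515.603
Backorder adjustment √((H+b)/b) = √((13+110)/110) = 1.0574
Q* = 515.603 × 1.0574 ≈ 545.22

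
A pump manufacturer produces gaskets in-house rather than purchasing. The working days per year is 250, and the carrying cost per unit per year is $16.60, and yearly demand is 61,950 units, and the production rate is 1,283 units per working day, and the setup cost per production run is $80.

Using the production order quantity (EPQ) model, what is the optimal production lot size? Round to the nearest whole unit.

d = 61,950/250 = 247.8000 units/day;  effective holding cost H(1 − d/p) = 16.6·(1 − 247.8000/1283) = 13.39386
Q* = √(2DS / H_eff) = √(2·61,950·80 / 13.39386) ≈ 860.26

860 units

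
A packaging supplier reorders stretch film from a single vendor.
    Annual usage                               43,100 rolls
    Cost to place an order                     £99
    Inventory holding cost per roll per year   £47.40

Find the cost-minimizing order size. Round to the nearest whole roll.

424 rolls

2DS/H = 2·43,100·99/47.4 = 180,037.97
EOQ = √180,037.97 ≈ 424.31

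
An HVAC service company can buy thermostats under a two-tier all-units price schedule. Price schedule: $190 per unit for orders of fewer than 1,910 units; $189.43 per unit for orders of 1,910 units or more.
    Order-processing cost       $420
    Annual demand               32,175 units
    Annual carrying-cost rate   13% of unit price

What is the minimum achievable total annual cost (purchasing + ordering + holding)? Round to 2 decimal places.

H₁ = 13%×$190 = $24.7000;  H₂ = 13%×$189.43 = $24.6259
EOQ₁ = √(2×32,175×420/24.7000) = 1,046.05  (< 1,910, feasible at tier 1)
EOQ₂ = √(2×32,175×420/24.6259) = 1,047.62  (< 1,910 → use Q = 1,910 at tier-2 price)
TC(tier 1 (EOQ₁), Q≈1,046.0) = $6,139,087.32
TC(tier 2, Q≈1,910.0) = $6,125,503.12
Minimum at tier 2: $6,125,503.12

$6,125,503.12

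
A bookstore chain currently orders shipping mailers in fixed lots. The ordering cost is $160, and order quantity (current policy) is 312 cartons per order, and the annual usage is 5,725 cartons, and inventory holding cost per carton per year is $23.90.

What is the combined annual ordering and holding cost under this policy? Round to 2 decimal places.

$6,664.30

Ordering: D/Q × S = 5,725/312 × $160 = $2,935.90
Holding:  Q/2 × H = 312/2 × $23.9 = $3,728.40
Total = $2,935.90 + $3,728.40 = $6,664.30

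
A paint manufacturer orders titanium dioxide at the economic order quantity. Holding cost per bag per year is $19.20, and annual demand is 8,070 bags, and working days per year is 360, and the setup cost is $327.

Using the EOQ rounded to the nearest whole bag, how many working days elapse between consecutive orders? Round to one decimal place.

Optimal lot size Q* = (2 × 8,070 × $327 / $19.2)^½ ≈ 524.29 → Q = 524 bags
Days between orders = 360 / (D/Q) = 360 / 15.401 ≈ 23.375

23.4 days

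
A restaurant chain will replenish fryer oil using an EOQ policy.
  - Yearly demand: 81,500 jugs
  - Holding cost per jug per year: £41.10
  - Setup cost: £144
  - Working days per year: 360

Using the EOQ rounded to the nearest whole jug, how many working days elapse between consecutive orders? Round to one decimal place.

3.3 days

EOQ = √(2DS/H) = √(2 × 81,500 × 144 / 41.1)
    = √(571,094.89) ≈ 755.71 → Q = 756 jugs
T = Q/D × 360 days = 756/81,500 × 360 = 3.339 days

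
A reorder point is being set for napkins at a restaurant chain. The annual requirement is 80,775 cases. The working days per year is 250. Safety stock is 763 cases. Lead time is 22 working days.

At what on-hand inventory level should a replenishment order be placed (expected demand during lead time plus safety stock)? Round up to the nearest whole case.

7,872 cases

Daily demand d = 80,775 / 250 = 323.100 cases/day
Demand during lead time = 323.100 × 22 = 7,108.20
Reorder point = 7,108.20 + 763 = 7,871.20 → round up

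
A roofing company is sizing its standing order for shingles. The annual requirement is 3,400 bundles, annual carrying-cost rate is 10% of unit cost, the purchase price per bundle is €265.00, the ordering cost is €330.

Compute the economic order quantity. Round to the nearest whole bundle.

291 bundles

H = i·C = 0.1 × €265 = €26.5000 per bundle-year
2DS/H = 2·3,400·330/26.5 = 84,679.25
EOQ = √84,679.25 ≈ 291.00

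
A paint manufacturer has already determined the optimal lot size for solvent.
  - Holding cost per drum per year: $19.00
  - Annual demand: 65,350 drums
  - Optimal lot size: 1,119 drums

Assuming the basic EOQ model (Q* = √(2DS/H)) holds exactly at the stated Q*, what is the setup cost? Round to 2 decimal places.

$182.03

Since Q* = (2DS/H)^½, squaring gives Q*²·H = 2DS.
S = Q²H / (2D) = 1,119² × 19 / (2 × 65,350) = 182.0280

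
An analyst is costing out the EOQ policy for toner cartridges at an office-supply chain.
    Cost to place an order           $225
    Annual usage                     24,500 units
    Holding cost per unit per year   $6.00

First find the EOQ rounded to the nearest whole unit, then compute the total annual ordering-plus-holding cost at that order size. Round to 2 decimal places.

$8,133.27

Optimal lot size Q* = (2 × 24,500 × $225 / $6)^½ ≈ 1,355.54 → Q = 1,356 units
Annual ordering cost = (D/Q)·S = (24,500/1,356) × 225 = $4,065.27
Annual holding cost  = (Q/2)·H = (1,356/2) × 6 = $4,068.00
Total = $4,065.27 + $4,068.00 = $8,133.27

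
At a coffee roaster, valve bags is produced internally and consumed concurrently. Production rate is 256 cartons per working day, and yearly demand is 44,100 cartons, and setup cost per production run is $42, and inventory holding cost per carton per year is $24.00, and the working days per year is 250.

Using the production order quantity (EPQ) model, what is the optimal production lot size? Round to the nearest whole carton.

Daily demand d = 44,100/250 = 176.400; p = 256; 1 − d/p = 0.31094
EPQ = √(2DS / (H(1 − d/p)))
    = √(2 × 44,100 × 42 / (24 × 0.31094)) ≈ 704.56

705 cartons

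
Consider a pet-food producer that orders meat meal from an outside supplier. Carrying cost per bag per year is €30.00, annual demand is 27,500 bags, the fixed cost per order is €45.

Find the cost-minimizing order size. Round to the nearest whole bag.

287 bags

2DS/H = 2·27,500·45/30 = 82,500.00
EOQ = √82,500.00 ≈ 287.23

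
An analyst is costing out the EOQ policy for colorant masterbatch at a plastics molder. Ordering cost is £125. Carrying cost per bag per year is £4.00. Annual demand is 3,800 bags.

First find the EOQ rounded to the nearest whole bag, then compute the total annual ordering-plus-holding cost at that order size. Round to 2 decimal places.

EOQ = √(2DS/H) = √(2 × 3,800 × 125 / 4)
    = √(237,500.00) ≈ 487.34 → Q = 487 bags
Annual ordering cost = (D/Q)·S = (3,800/487) × 125 = £975.36
Annual holding cost  = (Q/2)·H = (487/2) × 4 = £974.00
Total = £975.36 + £974.00 = £1,949.36

£1,949.36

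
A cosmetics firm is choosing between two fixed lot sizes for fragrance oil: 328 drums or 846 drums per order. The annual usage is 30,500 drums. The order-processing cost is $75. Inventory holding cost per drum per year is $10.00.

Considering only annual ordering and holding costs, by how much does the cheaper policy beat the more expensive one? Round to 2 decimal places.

$1,680.18

Annual cost at Q: ordering D·S/Q plus holding Q·H/2.
TC(328) = (30,500/328)×75 + (328/2)×10 = $8,614.09
TC(846) = (30,500/846)×75 + (846/2)×10 = $6,933.90
|ΔTC| = |$8,614.09 − $6,933.90| = $1,680.18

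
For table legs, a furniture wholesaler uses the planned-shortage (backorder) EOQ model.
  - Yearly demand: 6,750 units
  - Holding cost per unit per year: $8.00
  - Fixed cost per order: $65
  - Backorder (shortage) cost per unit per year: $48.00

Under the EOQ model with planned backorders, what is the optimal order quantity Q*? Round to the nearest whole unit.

358 units

Basic EOQ = √(2·6,750·65/8) = 331.191
Backorder adjustment √((H+b)/b) = √((8+48)/48) = 1.0801
Q* = 331.191 × 1.0801 ≈ 357.73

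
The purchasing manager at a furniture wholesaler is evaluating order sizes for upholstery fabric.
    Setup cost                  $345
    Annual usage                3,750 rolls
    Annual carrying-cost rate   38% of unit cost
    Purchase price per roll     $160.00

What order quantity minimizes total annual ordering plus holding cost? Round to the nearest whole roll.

Carrying cost H = $160 × 38% = $60.8000/roll/yr
Q* = √(2·D·S / H) = √(2·3,750·345 / 60.8) = √42,557.6 ≈ 206.29

206 rolls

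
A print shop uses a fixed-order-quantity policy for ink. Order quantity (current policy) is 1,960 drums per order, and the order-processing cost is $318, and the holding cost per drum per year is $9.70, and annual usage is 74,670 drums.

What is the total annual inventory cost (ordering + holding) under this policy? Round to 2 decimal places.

$21,620.83

Annual ordering cost = (D/Q)·S = (74,670/1,960) × 318 = $12,114.83
Annual holding cost  = (Q/2)·H = (1,960/2) × 9.7 = $9,506.00
Total = $12,114.83 + $9,506.00 = $21,620.83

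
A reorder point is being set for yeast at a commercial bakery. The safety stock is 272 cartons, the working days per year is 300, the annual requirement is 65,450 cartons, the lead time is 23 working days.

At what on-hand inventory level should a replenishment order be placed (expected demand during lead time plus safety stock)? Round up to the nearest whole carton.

5,290 cartons

Daily demand d = 65,450 / 300 = 218.167 cartons/day
Demand during lead time = 218.167 × 23 = 5,017.83
Reorder point = 5,017.83 + 272 = 5,289.83 → round up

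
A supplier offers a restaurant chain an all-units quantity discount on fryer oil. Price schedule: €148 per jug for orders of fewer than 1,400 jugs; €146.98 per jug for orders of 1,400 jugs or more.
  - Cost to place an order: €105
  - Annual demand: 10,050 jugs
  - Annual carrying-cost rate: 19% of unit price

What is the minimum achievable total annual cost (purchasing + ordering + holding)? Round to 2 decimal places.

H₁ = 19%×€148 = €28.1200;  H₂ = 19%×€146.98 = €27.9262
EOQ₁ = √(2×10,050×105/28.1200) = 273.96  (< 1,400, feasible at tier 1)
EOQ₂ = √(2×10,050×105/27.9262) = 274.91  (< 1,400 → use Q = 1,400 at tier-2 price)
TC(tier 1 (EOQ₁), Q≈274.0) = €1,495,103.72
TC(tier 2, Q≈1,400.0) = €1,497,451.09
Minimum at tier 1 (EOQ₁): €1,495,103.72

€1,495,103.72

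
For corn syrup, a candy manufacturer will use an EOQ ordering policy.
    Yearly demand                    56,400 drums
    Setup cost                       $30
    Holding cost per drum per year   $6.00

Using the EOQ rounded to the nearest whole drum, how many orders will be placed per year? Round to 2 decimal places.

EOQ = √(2DS/H) = √(2 × 56,400 × 30 / 6)
    = √(564,000.00) ≈ 751.00 → Q = 751
N = D/Q = 56,400/751 ≈ 75.100 orders/yr

75.10 orders per year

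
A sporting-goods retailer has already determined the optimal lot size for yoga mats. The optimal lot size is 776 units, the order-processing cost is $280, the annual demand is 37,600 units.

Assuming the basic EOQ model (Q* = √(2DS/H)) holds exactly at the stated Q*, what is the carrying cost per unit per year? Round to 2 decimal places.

$34.97

EOQ relation: Q² = 2DS/H, so rearrange for the unknown.
H = 2DS / Q² = 2 × 37,600 × 280 / 776² = 34.9665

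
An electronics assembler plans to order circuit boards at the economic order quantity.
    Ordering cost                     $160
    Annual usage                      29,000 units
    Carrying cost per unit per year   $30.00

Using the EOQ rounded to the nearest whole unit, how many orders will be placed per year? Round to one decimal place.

Q* = √(2·D·S / H) = √(2·29,000·160 / 30) = √309,333.3 ≈ 556.18 → Q = 556
Orders per year = D/Q = 29,000 / 556 = 52.158

52.2 orders per year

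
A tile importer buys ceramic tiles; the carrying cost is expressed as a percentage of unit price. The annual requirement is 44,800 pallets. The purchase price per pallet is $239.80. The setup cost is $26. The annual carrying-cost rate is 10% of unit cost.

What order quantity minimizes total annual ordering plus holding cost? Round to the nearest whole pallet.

312 pallets

Carrying cost H = $239.8 × 10% = $23.9800/pallet/yr
EOQ = √(2DS/H) = √(2 × 44,800 × 26 / 23.98)
    = √(97,147.62) ≈ 311.69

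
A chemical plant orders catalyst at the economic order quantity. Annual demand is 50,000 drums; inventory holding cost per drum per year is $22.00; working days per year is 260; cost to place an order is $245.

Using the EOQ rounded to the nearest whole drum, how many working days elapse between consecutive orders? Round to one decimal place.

5.5 days

EOQ = √(2DS/H) = √(2 × 50,000 × 245 / 22)
    = √(1,113,636.36) ≈ 1,055.29 → Q = 1,055 drums
Cycle time = (working days × Q)/D = (260 × 1,055) / 50,000 = 5.486 days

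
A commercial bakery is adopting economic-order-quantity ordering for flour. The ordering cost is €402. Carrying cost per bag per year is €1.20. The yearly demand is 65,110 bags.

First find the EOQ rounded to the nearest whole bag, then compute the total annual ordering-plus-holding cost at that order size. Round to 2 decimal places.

€7,925.79

EOQ = √(2DS/H) = √(2 × 65,110 × 402 / 1.2)
    = √(43,623,700.00) ≈ 6,604.82 → Q = 6,605 bags
Orders/yr = 65,110/6,605 = 9.858; ordering cost = 9.858 × €402 = €3,962.79
Average inventory = 6,605/2 = 3302.5; holding cost = 3302.5 × €1.2 = €3,963.00
Total = €3,962.79 + €3,963.00 = €7,925.79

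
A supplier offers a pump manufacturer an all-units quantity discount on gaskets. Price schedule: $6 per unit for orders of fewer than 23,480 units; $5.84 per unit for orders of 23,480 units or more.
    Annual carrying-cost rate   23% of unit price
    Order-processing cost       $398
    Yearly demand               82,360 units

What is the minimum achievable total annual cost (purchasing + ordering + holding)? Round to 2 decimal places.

H₁ = 23%×$6 = $1.3800;  H₂ = 23%×$5.84 = $1.3432
EOQ₁ = √(2×82,360×398/1.3800) = 6,892.47  (< 23,480, feasible at tier 1)
EOQ₂ = √(2×82,360×398/1.3432) = 6,986.25  (< 23,480 → use Q = 23,480 at tier-2 price)
TC(tier 1 (EOQ₁), Q≈6,892.5) = $503,671.61
TC(tier 2, Q≈23,480.0) = $498,147.62
Minimum at tier 2: $498,147.62

$498,147.62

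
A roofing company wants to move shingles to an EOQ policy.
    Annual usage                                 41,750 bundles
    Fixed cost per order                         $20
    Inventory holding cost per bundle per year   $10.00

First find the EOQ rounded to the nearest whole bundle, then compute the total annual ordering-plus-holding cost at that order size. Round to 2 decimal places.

$4,086.56

Q* = √(2·D·S / H) = √(2·41,750·20 / 10) = √167,000.0 ≈ 408.66 → Q = 409 bundles
Annual ordering cost = (D/Q)·S = (41,750/409) × 20 = $2,041.56
Annual holding cost  = (Q/2)·H = (409/2) × 10 = $2,045.00
Total = $2,041.56 + $2,045.00 = $4,086.56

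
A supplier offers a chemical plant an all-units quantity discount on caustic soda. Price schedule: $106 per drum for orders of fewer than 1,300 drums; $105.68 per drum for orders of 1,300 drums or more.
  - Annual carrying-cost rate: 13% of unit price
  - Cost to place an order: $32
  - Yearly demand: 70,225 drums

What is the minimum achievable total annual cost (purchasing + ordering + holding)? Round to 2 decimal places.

H₁ = 13%×$106 = $13.7800;  H₂ = 13%×$105.68 = $13.7384
EOQ₁ = √(2×70,225×32/13.7800) = 571.10  (< 1,300, feasible at tier 1)
EOQ₂ = √(2×70,225×32/13.7384) = 571.96  (< 1,300 → use Q = 1,300 at tier-2 price)
TC(tier 1 (EOQ₁), Q≈571.1) = $7,451,719.74
TC(tier 2, Q≈1,300.0) = $7,432,036.58
Minimum at tier 2: $7,432,036.58

$7,432,036.58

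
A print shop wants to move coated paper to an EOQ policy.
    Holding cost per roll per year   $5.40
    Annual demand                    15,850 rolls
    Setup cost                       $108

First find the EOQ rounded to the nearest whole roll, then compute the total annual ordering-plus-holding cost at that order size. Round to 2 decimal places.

$4,299.70

2DS/H = 2·15,850·108/5.4 = 634,000.00
EOQ = √634,000.00 ≈ 796.24 → Q = 796 rolls
Ordering: D/Q × S = 15,850/796 × $108 = $2,150.50
Holding:  Q/2 × H = 796/2 × $5.4 = $2,149.20
Total = $2,150.50 + $2,149.20 = $4,299.70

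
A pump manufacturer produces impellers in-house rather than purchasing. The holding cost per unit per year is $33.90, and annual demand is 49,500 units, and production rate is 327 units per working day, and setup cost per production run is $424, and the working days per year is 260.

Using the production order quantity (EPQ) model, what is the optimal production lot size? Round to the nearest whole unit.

1,722 units

d = 49,500/260 = 190.3846 units/day;  effective holding cost H(1 − d/p) = 33.9·(1 − 190.3846/327) = 14.16288
Q* = √(2DS / H_eff) = √(2·49,500·424 / 14.16288) ≈ 1,721.57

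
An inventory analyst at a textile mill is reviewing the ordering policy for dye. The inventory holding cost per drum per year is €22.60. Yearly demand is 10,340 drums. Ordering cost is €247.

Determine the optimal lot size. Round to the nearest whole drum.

Q* = √(2·D·S / H) = √(2·10,340·247 / 22.6) = √226,015.9 ≈ 475.41

475 drums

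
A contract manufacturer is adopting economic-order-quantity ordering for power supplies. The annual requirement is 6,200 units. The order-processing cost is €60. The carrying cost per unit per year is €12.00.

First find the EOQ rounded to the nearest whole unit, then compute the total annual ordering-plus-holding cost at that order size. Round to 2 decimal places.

€2,987.98

Optimal lot size Q* = (2 × 6,200 × €60 / €12)^½ ≈ 249.00 → Q = 249 units
Ordering: D/Q × S = 6,200/249 × €60 = €1,493.98
Holding:  Q/2 × H = 249/2 × €12 = €1,494.00
Total = €1,493.98 + €1,494.00 = €2,987.98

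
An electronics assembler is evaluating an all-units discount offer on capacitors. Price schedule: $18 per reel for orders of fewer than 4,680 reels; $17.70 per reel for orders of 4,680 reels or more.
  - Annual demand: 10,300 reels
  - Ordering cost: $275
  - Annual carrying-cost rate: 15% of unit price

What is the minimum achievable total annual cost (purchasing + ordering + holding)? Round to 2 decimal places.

H₁ = 15%×$18 = $2.7000;  H₂ = 15%×$17.70 = $2.6550
EOQ₁ = √(2×10,300×275/2.7000) = 1,448.50  (< 4,680, feasible at tier 1)
EOQ₂ = √(2×10,300×275/2.6550) = 1,460.72  (< 4,680 → use Q = 4,680 at tier-2 price)
TC(tier 1 (EOQ₁), Q≈1,448.5) = $189,310.95
TC(tier 2, Q≈4,680.0) = $189,127.94
Minimum at tier 2: $189,127.94

$189,127.94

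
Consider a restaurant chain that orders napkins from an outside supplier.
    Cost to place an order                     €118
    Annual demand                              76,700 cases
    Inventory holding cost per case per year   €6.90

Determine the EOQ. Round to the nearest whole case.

Q* = √(2·D·S / H) = √(2·76,700·118 / 6.9) = √2,623,362.3 ≈ 1,619.68

1,620 cases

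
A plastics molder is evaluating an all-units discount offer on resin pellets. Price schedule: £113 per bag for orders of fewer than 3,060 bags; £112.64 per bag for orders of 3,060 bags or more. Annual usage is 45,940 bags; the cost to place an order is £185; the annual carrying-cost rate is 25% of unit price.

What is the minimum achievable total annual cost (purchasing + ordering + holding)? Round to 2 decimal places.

£5,213,133.19

H₁ = 25%×£113 = £28.2500;  H₂ = 25%×£112.64 = £28.1600
EOQ₁ = √(2×45,940×185/28.2500) = 775.69  (< 3,060, feasible at tier 1)
EOQ₂ = √(2×45,940×185/28.1600) = 776.93  (< 3,060 → use Q = 3,060 at tier-2 price)
TC(tier 1 (EOQ₁), Q≈775.7) = £5,213,133.19
TC(tier 2, Q≈3,060.0) = £5,220,543.82
Minimum at tier 1 (EOQ₁): £5,213,133.19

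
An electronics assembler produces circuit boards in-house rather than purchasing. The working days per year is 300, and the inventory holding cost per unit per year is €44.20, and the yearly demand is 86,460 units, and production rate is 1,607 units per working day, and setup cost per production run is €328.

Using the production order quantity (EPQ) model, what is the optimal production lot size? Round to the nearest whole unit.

d = 86,460/300 = 288.2000 units/day;  effective holding cost H(1 − d/p) = 44.2·(1 − 288.2000/1607) = 36.27315
Q* = √(2DS / H_eff) = √(2·86,460·328 / 36.27315) ≈ 1,250.45

1,250 units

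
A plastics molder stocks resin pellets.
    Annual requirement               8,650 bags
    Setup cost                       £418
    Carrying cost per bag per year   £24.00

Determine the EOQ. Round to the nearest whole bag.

549 bags

Optimal lot size Q* = (2 × 8,650 × £418 / £24)^½ ≈ 548.92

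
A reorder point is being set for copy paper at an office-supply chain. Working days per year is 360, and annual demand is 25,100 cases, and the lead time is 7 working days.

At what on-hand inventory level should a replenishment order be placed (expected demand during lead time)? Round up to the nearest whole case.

489 cases

Daily demand d = 25,100 / 360 = 69.722 cases/day
Demand during lead time = 69.722 × 7 = 488.06
Reorder point = 488.06 → round up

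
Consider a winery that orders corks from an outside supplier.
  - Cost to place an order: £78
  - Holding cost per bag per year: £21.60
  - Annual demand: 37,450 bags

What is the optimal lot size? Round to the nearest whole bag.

520 bags

2DS/H = 2·37,450·78/21.6 = 270,472.22
EOQ = √270,472.22 ≈ 520.07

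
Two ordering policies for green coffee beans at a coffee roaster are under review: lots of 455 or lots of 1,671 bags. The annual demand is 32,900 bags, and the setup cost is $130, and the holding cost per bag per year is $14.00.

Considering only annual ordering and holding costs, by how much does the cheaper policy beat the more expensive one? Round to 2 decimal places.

$1,671.55

TC(Q) = (D/Q)S + (Q/2)H
TC(455) = (32,900/455)×130 + (455/2)×14 = $12,585.00
TC(1,671) = (32,900/1,671)×130 + (1,671/2)×14 = $14,256.55
Lots of 455 are cheaper by $1,671.55.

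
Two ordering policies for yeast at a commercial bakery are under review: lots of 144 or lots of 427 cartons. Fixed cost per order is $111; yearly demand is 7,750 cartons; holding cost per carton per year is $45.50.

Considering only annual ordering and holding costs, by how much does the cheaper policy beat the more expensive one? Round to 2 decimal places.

For each Q, cost = (D/Q)·S + (Q/2)·H.
TC(144) = (7,750/144)×111 + (144/2)×45.5 = $9,249.96
TC(427) = (7,750/427)×111 + (427/2)×45.5 = $11,728.89
Cheaper: Q = 144.  Difference = $2,478.93

$2,478.93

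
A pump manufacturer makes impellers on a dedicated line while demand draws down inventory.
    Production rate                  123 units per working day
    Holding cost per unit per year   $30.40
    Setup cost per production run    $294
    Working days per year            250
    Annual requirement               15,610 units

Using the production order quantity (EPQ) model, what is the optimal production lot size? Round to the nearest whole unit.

Daily demand d = 15,610/250 = 62.440; p = 123; 1 − d/p = 0.49236
EPQ = √(2DS / (H(1 − d/p)))
    = √(2 × 15,610 × 294 / (30.4 × 0.49236)) ≈ 783.09

783 units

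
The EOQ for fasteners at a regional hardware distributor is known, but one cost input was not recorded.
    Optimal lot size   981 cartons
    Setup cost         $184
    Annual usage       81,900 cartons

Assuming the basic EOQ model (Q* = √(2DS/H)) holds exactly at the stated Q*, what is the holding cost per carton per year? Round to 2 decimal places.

EOQ relation: Q² = 2DS/H, so rearrange for the unknown.
H = 2DS / Q² = 2 × 81,900 × 184 / 981² = 31.3180

$31.32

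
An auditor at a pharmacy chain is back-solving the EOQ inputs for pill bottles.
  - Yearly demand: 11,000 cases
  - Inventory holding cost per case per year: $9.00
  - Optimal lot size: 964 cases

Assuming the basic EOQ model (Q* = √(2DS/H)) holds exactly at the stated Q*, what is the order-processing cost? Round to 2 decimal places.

From Q* = √(2DS/H) ⇒ Q*² = 2DS/H.
S = Q²H / (2D) = 964² × 9 / (2 × 11,000) = 380.1665

$380.17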